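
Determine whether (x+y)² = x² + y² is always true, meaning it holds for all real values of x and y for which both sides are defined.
Claim: (x+y)² = x² + y².
Test a specific point where both sides are defined: x = 3, y = -2.
LHS = (x+y)² ≈ 1.0000
RHS = x² + y² ≈ 13.0000
Since 1.0000 ≠ 13.0000, the equation fails at this point, so it cannot hold for all real values of x and y for which both sides are defined.
The correct expansion is (x+y)² = x² + 2xy + y²; the cross term 2xy is missing.

Conclusion: No, this is NOT an identity.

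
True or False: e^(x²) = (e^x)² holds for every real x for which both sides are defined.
Claim: e^(x²) = (e^x)².
Test a specific point where both sides are defined: x = 1/2.
LHS = e^(x²) ≈ 1.2840
RHS = (e^x)² ≈ 2.7183
Since 1.2840 ≠ 2.7183, the equation fails at this point, so it cannot hold for every real x for which both sides are defined.
(e^x)² = e^(2x), and 2x ≠ x² in general.

Conclusion: False.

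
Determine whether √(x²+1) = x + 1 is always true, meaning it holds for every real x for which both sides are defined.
Claim: √(x²+1) = x + 1.
Test a specific point where both sides are defined: x = -3.
LHS = √(x²+1) ≈ 3.1623
RHS = x + 1 ≈ -2.0000
Since 3.1623 ≠ -2.0000, the equation fails at this point, so it cannot hold for every real x for which both sides are defined.
(x+1)² = x² + 2x + 1 ≠ x² + 1 unless x = 0.

Conclusion: No, this is NOT an identity.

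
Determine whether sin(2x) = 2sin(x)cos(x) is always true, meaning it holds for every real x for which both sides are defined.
Yes, this is an identity.

Claim: sin(2x) = 2sin(x)cos(x).
Reasoning: Put y = x in the addition formula sin(x+y) = sin(x)cos(y) + cos(x)sin(y): sin(2x) = sin(x)cos(x) + cos(x)sin(x) = 2sin(x)cos(x).
So the two sides agree for every real x for which both sides are defined.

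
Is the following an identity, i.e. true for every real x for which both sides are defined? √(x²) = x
No, this is NOT an identity.

Claim: √(x²) = x.
Test a specific point where both sides are defined: x = -2.
LHS = √(x²) ≈ 2.0000
RHS = x ≈ -2.0000
Since 2.0000 ≠ -2.0000, the equation fails at this point, so it cannot hold for every real x for which both sides are defined.
√(x²) = |x|, which differs from x whenever x < 0 (both sides are defined for every real x).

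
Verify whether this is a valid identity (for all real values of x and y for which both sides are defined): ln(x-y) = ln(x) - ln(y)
No, this is NOT an identity.

Claim: ln(x-y) = ln(x) - ln(y).
Test a specific point where both sides are defined: x = 5, y = 3/2.
LHS = ln(x-y) ≈ 1.2528
RHS = ln(x) - ln(y) ≈ 1.2040
Since 1.2528 ≠ 1.2040, the equation fails at this point, so it cannot hold for all real values of x and y for which both sides are defined.
ln(x) - ln(y) = ln(x/y), not ln(x-y).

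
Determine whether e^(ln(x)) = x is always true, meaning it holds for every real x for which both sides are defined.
Yes, this is an identity.

Claim: e^(ln(x)) = x.
Reasoning: For x > 0, ln(x) is by definition the exponent p such that e^p = x. Raising e to that exponent therefore returns x: e^(ln x) = x.
So the two sides agree for every real x for which both sides are defined.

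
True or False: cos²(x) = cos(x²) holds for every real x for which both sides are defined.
False.

Claim: cos²(x) = cos(x²).
Test a specific point where both sides are defined: x = π/4.
LHS = cos²(x) ≈ 0.5000
RHS = cos(x²) ≈ 0.8157
Since 0.5000 ≠ 0.8157, the equation fails at this point, so it cannot hold for every real x for which both sides are defined.
cos²(x) means (cos x)², squaring the output; cos(x²) squares the input. These are different functions.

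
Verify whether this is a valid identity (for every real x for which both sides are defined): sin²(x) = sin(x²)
No, this is NOT an identity.

Claim: sin²(x) = sin(x²).
Test a specific point where both sides are defined: x = π/2.
LHS = sin²(x) ≈ 1.0000
RHS = sin(x²) ≈ 0.6243
Since 1.0000 ≠ 0.6243, the equation fails at this point, so it cannot hold for every real x for which both sides are defined.
sin²(x) means (sin x)², squaring the output; sin(x²) squares the input. These are different functions.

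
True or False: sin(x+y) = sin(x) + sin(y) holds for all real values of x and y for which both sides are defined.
False.

Claim: sin(x+y) = sin(x) + sin(y).
Test a specific point where both sides are defined: x = -π/2, y = -π/2.
LHS = sin(x+y) ≈ 0.0000
RHS = sin(x) + sin(y) ≈ -2.0000
Since 0.0000 ≠ -2.0000, the equation fails at this point, so it cannot hold for all real values of x and y for which both sides are defined.
The correct expansion is sin(x+y) = sin(x)cos(y) + cos(x)sin(y); sine is not additive.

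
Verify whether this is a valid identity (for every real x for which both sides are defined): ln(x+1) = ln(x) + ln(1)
Claim: ln(x+1) = ln(x) + ln(1).
Test a specific point where both sides are defined: x = 1.
LHS = ln(x+1) ≈ 0.6931
RHS = ln(x) + ln(1) ≈ 0.0000
Since 0.6931 ≠ 0.0000, the equation fails at this point, so it cannot hold for every real x for which both sides are defined.
ln(1) = 0, so the right side is just ln(x), which differs from ln(x+1).

Conclusion: No, this is NOT an identity.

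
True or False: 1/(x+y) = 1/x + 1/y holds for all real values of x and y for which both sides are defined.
Claim: 1/(x+y) = 1/x + 1/y.
Test a specific point where both sides are defined: x = -1, y = -2.
LHS = 1/(x+y) ≈ -0.3333
RHS = 1/x + 1/y ≈ -1.5000
Since -0.3333 ≠ -1.5000, the equation fails at this point, so it cannot hold for all real values of x and y for which both sides are defined.
1/x + 1/y = (x+y)/(xy), which is not 1/(x+y).

Conclusion: False.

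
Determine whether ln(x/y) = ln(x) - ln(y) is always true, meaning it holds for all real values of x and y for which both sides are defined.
Claim: ln(x/y) = ln(x) - ln(y).
Reasoning: Both sides are simultaneously defined only when x, y > 0. Write x = e^p, y = e^q. Then x/y = e^(p-q), so ln(x/y) = p - q = ln(x) - ln(y).
So the two sides agree for all real values of x and y for which both sides are defined.

Conclusion: Yes, this is an identity.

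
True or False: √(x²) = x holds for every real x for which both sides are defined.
False.

Claim: √(x²) = x.
Test a specific point where both sides are defined: x = -2.
LHS = √(x²) ≈ 2.0000
RHS = x ≈ -2.0000
Since 2.0000 ≠ -2.0000, the equation fails at this point, so it cannot hold for every real x for which both sides are defined.
√(x²) = |x|, which differs from x whenever x < 0 (both sides are defined for every real x).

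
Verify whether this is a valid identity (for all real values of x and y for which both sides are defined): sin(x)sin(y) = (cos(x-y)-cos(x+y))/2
Yes, this is an identity.

Claim: sin(x)sin(y) = (cos(x-y)-cos(x+y))/2.
Reasoning: cos(x-y) = cos(x)cos(y) + sin(x)sin(y) and cos(x+y) = cos(x)cos(y) - sin(x)sin(y). Subtracting, cos(x-y) - cos(x+y) = 2sin(x)sin(y); divide by 2.
So the two sides agree for all real values of x and y for which both sides are defined.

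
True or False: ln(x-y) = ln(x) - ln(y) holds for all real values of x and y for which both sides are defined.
Claim: ln(x-y) = ln(x) - ln(y).
Test a specific point where both sides are defined: x = 5, y = 1/2.
LHS = ln(x-y) ≈ 1.5041
RHS = ln(x) - ln(y) ≈ 2.3026
Since 1.5041 ≠ 2.3026, the equation fails at this point, so it cannot hold for all real values of x and y for which both sides are defined.
ln(x) - ln(y) = ln(x/y), not ln(x-y).

Conclusion: False.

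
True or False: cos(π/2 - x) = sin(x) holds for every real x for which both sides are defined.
Claim: cos(π/2 - x) = sin(x).
Reasoning: Use cos(u - v) = cos(u)cos(v) + sin(u)sin(v) with u = π/2, v = x: cos(π/2)cos(x) + sin(π/2)sin(x) = 0·cos(x) + 1·sin(x) = sin(x).
So the two sides agree for every real x for which both sides are defined.

Conclusion: True.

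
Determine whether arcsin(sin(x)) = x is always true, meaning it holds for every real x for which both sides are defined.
No, this is NOT an identity.

Claim: arcsin(sin(x)) = x.
Test a specific point where both sides are defined: x = π.
LHS = arcsin(sin(x)) ≈ 0.0000
RHS = x ≈ 3.1416
Since 0.0000 ≠ 3.1416, the equation fails at this point, so it cannot hold for every real x for which both sides are defined.
arcsin only returns values in [-π/2, π/2], so arcsin(sin(x)) = x holds only for x in that interval, not for all real x.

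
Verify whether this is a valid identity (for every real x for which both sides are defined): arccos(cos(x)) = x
No, this is NOT an identity.

Claim: arccos(cos(x)) = x.
Test a specific point where both sides are defined: x = -π/4.
LHS = arccos(cos(x)) ≈ 0.7854
RHS = x ≈ -0.7854
Since 0.7854 ≠ -0.7854, the equation fails at this point, so it cannot hold for every real x for which both sides are defined.
arccos only returns values in [0, π], so arccos(cos(x)) = x holds only for x in that interval, not for all real x.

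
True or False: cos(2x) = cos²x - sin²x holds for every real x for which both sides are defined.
Claim: cos(2x) = cos²x - sin²x.
Reasoning: Put y = x in the addition formula cos(x+y) = cos(x)cos(y) - sin(x)sin(y): cos(2x) = cos²x - sin²x.
So the two sides agree for every real x for which both sides are defined.

Conclusion: True.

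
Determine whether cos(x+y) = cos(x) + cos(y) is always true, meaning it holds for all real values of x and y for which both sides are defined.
No, this is NOT an identity.

Claim: cos(x+y) = cos(x) + cos(y).
Test a specific point where both sides are defined: x = -π/6, y = -π/3.
LHS = cos(x+y) ≈ 0.0000
RHS = cos(x) + cos(y) ≈ 1.3660
Since 0.0000 ≠ 1.3660, the equation fails at this point, so it cannot hold for all real values of x and y for which both sides are defined.
The correct expansion is cos(x+y) = cos(x)cos(y) - sin(x)sin(y); cosine is not additive.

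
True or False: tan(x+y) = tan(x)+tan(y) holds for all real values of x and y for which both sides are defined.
False.

Claim: tan(x+y) = tan(x)+tan(y).
Test a specific point where both sides are defined: x = π/4, y = 2π/3.
LHS = tan(x+y) ≈ -0.2679
RHS = tan(x)+tan(y) ≈ -0.7321
Since -0.2679 ≠ -0.7321, the equation fails at this point, so it cannot hold for all real values of x and y for which both sides are defined.
The correct formula is tan(x+y) = (tan(x) + tan(y))/(1 - tan(x)tan(y)).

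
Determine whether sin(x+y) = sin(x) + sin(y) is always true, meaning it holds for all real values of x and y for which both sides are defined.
Claim: sin(x+y) = sin(x) + sin(y).
Test a specific point where both sides are defined: x = π/4, y = -π/2.
LHS = sin(x+y) ≈ -0.7071
RHS = sin(x) + sin(y) ≈ -0.2929
Since -0.7071 ≠ -0.2929, the equation fails at this point, so it cannot hold for all real values of x and y for which both sides are defined.
The correct expansion is sin(x+y) = sin(x)cos(y) + cos(x)sin(y); sine is not additive.

Conclusion: No, this is NOT an identity.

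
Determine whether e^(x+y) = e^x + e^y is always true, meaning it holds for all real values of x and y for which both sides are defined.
No, this is NOT an identity.

Claim: e^(x+y) = e^x + e^y.
Test a specific point where both sides are defined: x = 4, y = -3.
LHS = e^(x+y) ≈ 2.7183
RHS = e^x + e^y ≈ 54.6479
Since 2.7183 ≠ 54.6479, the equation fails at this point, so it cannot hold for all real values of x and y for which both sides are defined.
The correct rule is e^(x+y) = e^x · e^y (a product, not a sum).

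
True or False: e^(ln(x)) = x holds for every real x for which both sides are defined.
Claim: e^(ln(x)) = x.
Reasoning: For x > 0, ln(x) is by definition the exponent p such that e^p = x. Raising e to that exponent therefore returns x: e^(ln x) = x.
So the two sides agree for every real x for which both sides are defined.

Conclusion: True.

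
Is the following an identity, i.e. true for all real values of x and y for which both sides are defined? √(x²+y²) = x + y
Claim: √(x²+y²) = x + y.
Test a specific point where both sides are defined: x = 4, y = -2.
LHS = √(x²+y²) ≈ 4.4721
RHS = x + y ≈ 2.0000
Since 4.4721 ≠ 2.0000, the equation fails at this point, so it cannot hold for all real values of x and y for which both sides are defined.
(x+y)² = x² + 2xy + y², not x² + y², so the square root does not split this way.

Conclusion: No, this is NOT an identity.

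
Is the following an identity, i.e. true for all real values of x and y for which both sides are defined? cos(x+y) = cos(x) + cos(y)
No, this is NOT an identity.

Claim: cos(x+y) = cos(x) + cos(y).
Test a specific point where both sides are defined: x = π/2, y = -π/2.
LHS = cos(x+y) ≈ 1.0000
RHS = cos(x) + cos(y) ≈ 0.0000
Since 1.0000 ≠ 0.0000, the equation fails at this point, so it cannot hold for all real values of x and y for which both sides are defined.
The correct expansion is cos(x+y) = cos(x)cos(y) - sin(x)sin(y); cosine is not additive.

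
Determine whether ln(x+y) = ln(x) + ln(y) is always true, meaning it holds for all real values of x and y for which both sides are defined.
No, this is NOT an identity.

Claim: ln(x+y) = ln(x) + ln(y).
Test a specific point where both sides are defined: x = 3/2, y = 3/2.
LHS = ln(x+y) ≈ 1.0986
RHS = ln(x) + ln(y) ≈ 0.8109
Since 1.0986 ≠ 0.8109, the equation fails at this point, so it cannot hold for all real values of x and y for which both sides are defined.
ln(x) + ln(y) = ln(xy), not ln(x+y).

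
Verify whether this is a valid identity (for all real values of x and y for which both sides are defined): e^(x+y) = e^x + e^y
No, this is NOT an identity.

Claim: e^(x+y) = e^x + e^y.
Test a specific point where both sides are defined: x = -1, y = -1.
LHS = e^(x+y) ≈ 0.1353
RHS = e^x + e^y ≈ 0.7358
Since 0.1353 ≠ 0.7358, the equation fails at this point, so it cannot hold for all real values of x and y for which both sides are defined.
The correct rule is e^(x+y) = e^x · e^y (a product, not a sum).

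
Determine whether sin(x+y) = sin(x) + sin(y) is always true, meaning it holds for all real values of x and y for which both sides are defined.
No, this is NOT an identity.

Claim: sin(x+y) = sin(x) + sin(y).
Test a specific point where both sides are defined: x = -π/6, y = 3π/4.
LHS = sin(x+y) ≈ 0.9659
RHS = sin(x) + sin(y) ≈ 0.2071
Since 0.9659 ≠ 0.2071, the equation fails at this point, so it cannot hold for all real values of x and y for which both sides are defined.
The correct expansion is sin(x+y) = sin(x)cos(y) + cos(x)sin(y); sine is not additive.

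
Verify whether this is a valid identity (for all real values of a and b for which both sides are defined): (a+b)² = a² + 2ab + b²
Claim: (a+b)² = a² + 2ab + b².
Reasoning: Expand: (a+b)² = (a+b)(a+b) = a·a + a·b + b·a + b·b = a² + 2ab + b².
So the two sides agree for all real values of a and b for which both sides are defined.

Conclusion: Yes, this is an identity.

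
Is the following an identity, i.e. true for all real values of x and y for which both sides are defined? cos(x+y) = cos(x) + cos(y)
Claim: cos(x+y) = cos(x) + cos(y).
Test a specific point where both sides are defined: x = -π/4, y = -π/6.
LHS = cos(x+y) ≈ 0.2588
RHS = cos(x) + cos(y) ≈ 1.5731
Since 0.2588 ≠ 1.5731, the equation fails at this point, so it cannot hold for all real values of x and y for which both sides are defined.
The correct expansion is cos(x+y) = cos(x)cos(y) - sin(x)sin(y); cosine is not additive.

Conclusion: No, this is NOT an identity.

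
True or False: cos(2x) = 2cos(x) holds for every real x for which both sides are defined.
False.

Claim: cos(2x) = 2cos(x).
Test a specific point where both sides are defined: x = π/4.
LHS = cos(2x) ≈ 0.0000
RHS = 2cos(x) ≈ 1.4142
Since 0.0000 ≠ 1.4142, the equation fails at this point, so it cannot hold for every real x for which both sides are defined.
The correct double-angle formula is cos(2x) = cos²x - sin²x.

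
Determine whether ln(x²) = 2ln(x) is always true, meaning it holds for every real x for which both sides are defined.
Claim: ln(x²) = 2ln(x).
Reasoning: The right side requires x > 0. For x > 0, x² = (e^(ln x))² = e^(2ln x), so ln(x²) = 2ln(x). (For x < 0 the right side is undefined, so those values are outside the claim.)
So the two sides agree for every real x for which both sides are defined.

Conclusion: Yes, this is an identity.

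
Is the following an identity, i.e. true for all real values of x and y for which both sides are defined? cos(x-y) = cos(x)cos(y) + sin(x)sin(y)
Claim: cos(x-y) = cos(x)cos(y) + sin(x)sin(y).
Reasoning: Replace y by -y in cos(x+y) = cos(x)cos(y) - sin(x)sin(y) and use cos(-y) = cos(y), sin(-y) = -sin(y): cos(x-y) = cos(x)cos(y) + sin(x)sin(y).
So the two sides agree for all real values of x and y for which both sides are defined.

Conclusion: Yes, this is an identity.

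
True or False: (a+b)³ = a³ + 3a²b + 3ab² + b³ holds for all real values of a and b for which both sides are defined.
True.

Claim: (a+b)³ = a³ + 3a²b + 3ab² + b³.
Reasoning: (a+b)³ = (a+b)(a+b)² = (a+b)(a² + 2ab + b²) = a³ + 2a²b + ab² + a²b + 2ab² + b³ = a³ + 3a²b + 3ab² + b³.
So the two sides agree for all real values of a and b for which both sides are defined.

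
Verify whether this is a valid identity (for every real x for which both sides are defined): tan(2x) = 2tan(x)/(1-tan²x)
Yes, this is an identity.

Claim: tan(2x) = 2tan(x)/(1-tan²x).
Reasoning: tan(2x) = sin(2x)/cos(2x) = 2sin(x)cos(x) / (cos²x - sin²x). Divide numerator and denominator by cos²x: 2tan(x) / (1 - tan²x).
So the two sides agree for every real x for which both sides are defined.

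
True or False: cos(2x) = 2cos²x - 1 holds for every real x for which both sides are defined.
Claim: cos(2x) = 2cos²x - 1.
Reasoning: cos(2x) = cos²x - sin²x. Replace sin²x by 1 - cos²x: cos²x - (1 - cos²x) = 2cos²x - 1.
So the two sides agree for every real x for which both sides are defined.

Conclusion: True.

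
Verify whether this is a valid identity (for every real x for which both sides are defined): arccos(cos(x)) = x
Claim: arccos(cos(x)) = x.
Test a specific point where both sides are defined: x = -π/2.
LHS = arccos(cos(x)) ≈ 1.5708
RHS = x ≈ -1.5708
Since 1.5708 ≠ -1.5708, the equation fails at this point, so it cannot hold for every real x for which both sides are defined.
arccos only returns values in [0, π], so arccos(cos(x)) = x holds only for x in that interval, not for all real x.

Conclusion: No, this is NOT an identity.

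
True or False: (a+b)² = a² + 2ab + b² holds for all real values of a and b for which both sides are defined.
True.

Claim: (a+b)² = a² + 2ab + b².
Reasoning: Expand: (a+b)² = (a+b)(a+b) = a·a + a·b + b·a + b·b = a² + 2ab + b².
So the two sides agree for all real values of a and b for which both sides are defined.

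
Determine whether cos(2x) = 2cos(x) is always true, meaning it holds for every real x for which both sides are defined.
No, this is NOT an identity.

Claim: cos(2x) = 2cos(x).
Test a specific point where both sides are defined: x = π/6.
LHS = cos(2x) ≈ 0.5000
RHS = 2cos(x) ≈ 1.7321
Since 0.5000 ≠ 1.7321, the equation fails at this point, so it cannot hold for every real x for which both sides are defined.
The correct double-angle formula is cos(2x) = cos²x - sin²x.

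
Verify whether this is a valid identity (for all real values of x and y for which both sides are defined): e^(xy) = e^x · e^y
No, this is NOT an identity.

Claim: e^(xy) = e^x · e^y.
Test a specific point where both sides are defined: x = 4, y = 1.
LHS = e^(xy) ≈ 54.5982
RHS = e^x · e^y ≈ 148.4132
Since 54.5982 ≠ 148.4132, the equation fails at this point, so it cannot hold for all real values of x and y for which both sides are defined.
e^x · e^y = e^(x+y), not e^(xy).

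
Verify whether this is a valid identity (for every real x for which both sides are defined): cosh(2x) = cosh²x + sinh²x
Yes, this is an identity.

Claim: cosh(2x) = cosh²x + sinh²x.
Reasoning: cosh²x = (e^(2x) + 2 + e^(-2x))/4 and sinh²x = (e^(2x) - 2 + e^(-2x))/4. Adding gives (2e^(2x) + 2e^(-2x))/4 = (e^(2x) + e^(-2x))/2 = cosh(2x).
So the two sides agree for every real x for which both sides are defined.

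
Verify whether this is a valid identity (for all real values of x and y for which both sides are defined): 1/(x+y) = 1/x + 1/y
Claim: 1/(x+y) = 1/x + 1/y.
Test a specific point where both sides are defined: x = 3, y = 5.
LHS = 1/(x+y) ≈ 0.1250
RHS = 1/x + 1/y ≈ 0.5333
Since 0.1250 ≠ 0.5333, the equation fails at this point, so it cannot hold for all real values of x and y for which both sides are defined.
1/x + 1/y = (x+y)/(xy), which is not 1/(x+y).

Conclusion: No, this is NOT an identity.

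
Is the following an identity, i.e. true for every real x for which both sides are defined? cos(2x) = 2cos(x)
No, this is NOT an identity.

Claim: cos(2x) = 2cos(x).
Test a specific point where both sides are defined: x = π.
LHS = cos(2x) ≈ 1.0000
RHS = 2cos(x) ≈ -2.0000
Since 1.0000 ≠ -2.0000, the equation fails at this point, so it cannot hold for every real x for which both sides are defined.
The correct double-angle formula is cos(2x) = cos²x - sin²x.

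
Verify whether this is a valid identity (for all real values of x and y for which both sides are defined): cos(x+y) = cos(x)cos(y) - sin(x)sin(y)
Claim: cos(x+y) = cos(x)cos(y) - sin(x)sin(y).
Reasoning: By Euler's formula e^(i(x+y)) = e^(ix)·e^(iy) = (cos x + i·sin x)(cos y + i·sin y). The real part of the left side is cos(x+y); the real part of the product is cos(x)cos(y) - sin(x)sin(y) (since i·i = -1).
So the two sides agree for all real values of x and y for which both sides are defined.

Conclusion: Yes, this is an identity.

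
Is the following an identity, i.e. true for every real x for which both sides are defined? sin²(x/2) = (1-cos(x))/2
Claim: sin²(x/2) = (1-cos(x))/2.
Reasoning: Use cos(2θ) = 1 - 2sin²θ with θ = x/2: cos(x) = 1 - 2sin²(x/2). Solving for sin²(x/2) gives (1 - cos(x))/2.
So the two sides agree for every real x for which both sides are defined.

Conclusion: Yes, this is an identity.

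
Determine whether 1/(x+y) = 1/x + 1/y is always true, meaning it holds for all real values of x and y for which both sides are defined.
No, this is NOT an identity.

Claim: 1/(x+y) = 1/x + 1/y.
Test a specific point where both sides are defined: x = -1, y = -1.
LHS = 1/(x+y) ≈ -0.5000
RHS = 1/x + 1/y ≈ -2.0000
Since -0.5000 ≠ -2.0000, the equation fails at this point, so it cannot hold for all real values of x and y for which both sides are defined.
1/x + 1/y = (x+y)/(xy), which is not 1/(x+y).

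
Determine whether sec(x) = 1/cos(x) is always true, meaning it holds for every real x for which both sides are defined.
Yes, this is an identity.

Claim: sec(x) = 1/cos(x).
Reasoning: sec(x) is by definition the reciprocal of cos(x), wherever cos(x) ≠ 0.
So the two sides agree for every real x for which both sides are defined.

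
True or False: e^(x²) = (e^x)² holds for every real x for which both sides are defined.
Claim: e^(x²) = (e^x)².
Test a specific point where both sides are defined: x = 3/2.
LHS = e^(x²) ≈ 9.4877
RHS = (e^x)² ≈ 20.0855
Since 9.4877 ≠ 20.0855, the equation fails at this point, so it cannot hold for every real x for which both sides are defined.
(e^x)² = e^(2x), and 2x ≠ x² in general.

Conclusion: False.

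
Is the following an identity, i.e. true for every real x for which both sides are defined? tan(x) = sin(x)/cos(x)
Yes, this is an identity.

Claim: tan(x) = sin(x)/cos(x).
Reasoning: For an angle x whose terminal point on the unit circle is (cos x, sin x), tan(x) is defined as the ratio (second coordinate)/(first coordinate) = sin(x)/cos(x), wherever cos(x) ≠ 0.
So the two sides agree for every real x for which both sides are defined.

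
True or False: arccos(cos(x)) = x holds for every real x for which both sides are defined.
Claim: arccos(cos(x)) = x.
Test a specific point where both sides are defined: x = -π/6.
LHS = arccos(cos(x)) ≈ 0.5236
RHS = x ≈ -0.5236
Since 0.5236 ≠ -0.5236, the equation fails at this point, so it cannot hold for every real x for which both sides are defined.
arccos only returns values in [0, π], so arccos(cos(x)) = x holds only for x in that interval, not for all real x.

Conclusion: False.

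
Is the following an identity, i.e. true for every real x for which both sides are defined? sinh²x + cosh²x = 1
No, this is NOT an identity.

Claim: sinh²x + cosh²x = 1.
Test a specific point where both sides are defined: x = 1.
LHS = sinh²x + cosh²x ≈ 3.7622
RHS = 1 ≈ 1.0000
Since 3.7622 ≠ 1.0000, the equation fails at this point, so it cannot hold for every real x for which both sides are defined.
The correct hyperbolic identity is cosh²x - sinh²x = 1 (a difference); the sum sinh²x + cosh²x equals cosh(2x).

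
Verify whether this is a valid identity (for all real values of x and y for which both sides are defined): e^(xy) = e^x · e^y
Claim: e^(xy) = e^x · e^y.
Test a specific point where both sides are defined: x = 3, y = 3.
LHS = e^(xy) ≈ 8103.0839
RHS = e^x · e^y ≈ 403.4288
Since 8103.0839 ≠ 403.4288, the equation fails at this point, so it cannot hold for all real values of x and y for which both sides are defined.
e^x · e^y = e^(x+y), not e^(xy).

Conclusion: No, this is NOT an identity.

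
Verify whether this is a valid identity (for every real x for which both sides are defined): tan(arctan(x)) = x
Claim: tan(arctan(x)) = x.
Reasoning: For every real x, arctan(x) is by definition the angle in (-π/2, π/2) whose tangent equals x. Taking the tangent of that angle returns x.
So the two sides agree for every real x for which both sides are defined.

Conclusion: Yes, this is an identity.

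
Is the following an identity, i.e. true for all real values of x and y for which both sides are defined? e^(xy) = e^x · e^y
Claim: e^(xy) = e^x · e^y.
Test a specific point where both sides are defined: x = 2, y = 1/2.
LHS = e^(xy) ≈ 2.7183
RHS = e^x · e^y ≈ 12.1825
Since 2.7183 ≠ 12.1825, the equation fails at this point, so it cannot hold for all real values of x and y for which both sides are defined.
e^x · e^y = e^(x+y), not e^(xy).

Conclusion: No, this is NOT an identity.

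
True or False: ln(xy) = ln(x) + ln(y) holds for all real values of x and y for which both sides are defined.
True.

Claim: ln(xy) = ln(x) + ln(y).
Reasoning: Both sides are simultaneously defined only when x, y > 0. Write x = e^p, y = e^q (p = ln x, q = ln y). Then xy = e^p · e^q = e^(p+q), so ln(xy) = p + q = ln(x) + ln(y).
So the two sides agree for all real values of x and y for which both sides are defined.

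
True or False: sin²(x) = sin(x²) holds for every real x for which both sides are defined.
Claim: sin²(x) = sin(x²).
Test a specific point where both sides are defined: x = -π/4.
LHS = sin²(x) ≈ 0.5000
RHS = sin(x²) ≈ 0.5785
Since 0.5000 ≠ 0.5785, the equation fails at this point, so it cannot hold for every real x for which both sides are defined.
sin²(x) means (sin x)², squaring the output; sin(x²) squares the input. These are different functions.

Conclusion: False.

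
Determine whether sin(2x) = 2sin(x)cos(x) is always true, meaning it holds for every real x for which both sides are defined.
Claim: sin(2x) = 2sin(x)cos(x).
Reasoning: Put y = x in the addition formula sin(x+y) = sin(x)cos(y) + cos(x)sin(y): sin(2x) = sin(x)cos(x) + cos(x)sin(x) = 2sin(x)cos(x).
So the two sides agree for every real x for which both sides are defined.

Conclusion: Yes, this is an identity.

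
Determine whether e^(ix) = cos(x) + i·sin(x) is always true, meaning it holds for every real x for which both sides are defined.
Yes, this is an identity.

Claim: e^(ix) = cos(x) + i·sin(x).
Reasoning: Euler's formula. Expand e^(ix) = Σ (ix)^k / k!. Since i² = -1, the even-k terms are Σ (-1)^m x^(2m)/(2m)! = cos(x) and the odd-k terms are i · Σ (-1)^m x^(2m+1)/(2m+1)! = i·sin(x).
So the two sides agree for every real x for which both sides are defined.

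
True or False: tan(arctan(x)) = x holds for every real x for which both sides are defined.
True.

Claim: tan(arctan(x)) = x.
Reasoning: For every real x, arctan(x) is by definition the angle in (-π/2, π/2) whose tangent equals x. Taking the tangent of that angle returns x.
So the two sides agree for every real x for which both sides are defined.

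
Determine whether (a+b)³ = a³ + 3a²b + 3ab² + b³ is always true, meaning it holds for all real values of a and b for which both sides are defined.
Yes, this is an identity.

Claim: (a+b)³ = a³ + 3a²b + 3ab² + b³.
Reasoning: (a+b)³ = (a+b)(a+b)² = (a+b)(a² + 2ab + b²) = a³ + 2a²b + ab² + a²b + 2ab² + b³ = a³ + 3a²b + 3ab² + b³.
So the two sides agree for all real values of a and b for which both sides are defined.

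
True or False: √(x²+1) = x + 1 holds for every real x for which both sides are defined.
False.

Claim: √(x²+1) = x + 1.
Test a specific point where both sides are defined: x = 3/2.
LHS = √(x²+1) ≈ 1.8028
RHS = x + 1 ≈ 2.5000
Since 1.8028 ≠ 2.5000, the equation fails at this point, so it cannot hold for every real x for which both sides are defined.
(x+1)² = x² + 2x + 1 ≠ x² + 1 unless x = 0.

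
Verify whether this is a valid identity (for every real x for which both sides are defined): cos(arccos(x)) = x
Claim: cos(arccos(x)) = x.
Reasoning: For -1 ≤ x ≤ 1 (where arccos is defined), arccos(x) is by definition an angle whose cosine equals x. Taking the cosine of that angle returns x. (Note the other order, arccos(cos x) = x, is NOT an identity.)
So the two sides agree for every real x for which both sides are defined.

Conclusion: Yes, this is an identity.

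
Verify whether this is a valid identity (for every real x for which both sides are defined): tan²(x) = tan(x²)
No, this is NOT an identity.

Claim: tan²(x) = tan(x²).
Test a specific point where both sides are defined: x = π/3.
LHS = tan²(x) ≈ 3.0000
RHS = tan(x²) ≈ 1.9485
Since 3.0000 ≠ 1.9485, the equation fails at this point, so it cannot hold for every real x for which both sides are defined.
tan²(x) means (tan x)², squaring the output; tan(x²) squares the input. These are different functions.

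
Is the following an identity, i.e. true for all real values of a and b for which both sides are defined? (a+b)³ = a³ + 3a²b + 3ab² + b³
Yes, this is an identity.

Claim: (a+b)³ = a³ + 3a²b + 3ab² + b³.
Reasoning: (a+b)³ = (a+b)(a+b)² = (a+b)(a² + 2ab + b²) = a³ + 2a²b + ab² + a²b + 2ab² + b³ = a³ + 3a²b + 3ab² + b³.
So the two sides agree for all real values of a and b for which both sides are defined.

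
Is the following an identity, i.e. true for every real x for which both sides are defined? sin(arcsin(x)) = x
Yes, this is an identity.

Claim: sin(arcsin(x)) = x.
Reasoning: For -1 ≤ x ≤ 1 (where arcsin is defined), arcsin(x) is by definition an angle whose sine equals x. Taking the sine of that angle returns x. (Note the other order, arcsin(sin x) = x, is NOT an identity.)
So the two sides agree for every real x for which both sides are defined.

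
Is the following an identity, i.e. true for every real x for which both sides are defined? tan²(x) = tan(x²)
Claim: tan²(x) = tan(x²).
Test a specific point where both sides are defined: x = 3π/4.
LHS = tan²(x) ≈ 1.0000
RHS = tan(x²) ≈ -0.8977
Since 1.0000 ≠ -0.8977, the equation fails at this point, so it cannot hold for every real x for which both sides are defined.
tan²(x) means (tan x)², squaring the output; tan(x²) squares the input. These are different functions.

Conclusion: No, this is NOT an identity.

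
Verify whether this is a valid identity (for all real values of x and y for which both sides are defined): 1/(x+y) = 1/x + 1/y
No, this is NOT an identity.

Claim: 1/(x+y) = 1/x + 1/y.
Test a specific point where both sides are defined: x = 1/2, y = 3/2.
LHS = 1/(x+y) ≈ 0.5000
RHS = 1/x + 1/y ≈ 2.6667
Since 0.5000 ≠ 2.6667, the equation fails at this point, so it cannot hold for all real values of x and y for which both sides are defined.
1/x + 1/y = (x+y)/(xy), which is not 1/(x+y).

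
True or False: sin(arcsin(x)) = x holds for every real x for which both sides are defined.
Claim: sin(arcsin(x)) = x.
Reasoning: For -1 ≤ x ≤ 1 (where arcsin is defined), arcsin(x) is by definition an angle whose sine equals x. Taking the sine of that angle returns x. (Note the other order, arcsin(sin x) = x, is NOT an identity.)
So the two sides agree for every real x for which both sides are defined.

Conclusion: True.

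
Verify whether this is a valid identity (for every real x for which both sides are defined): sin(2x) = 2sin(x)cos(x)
Yes, this is an identity.

Claim: sin(2x) = 2sin(x)cos(x).
Reasoning: Put y = x in the addition formula sin(x+y) = sin(x)cos(y) + cos(x)sin(y): sin(2x) = sin(x)cos(x) + cos(x)sin(x) = 2sin(x)cos(x).
So the two sides agree for every real x for which both sides are defined.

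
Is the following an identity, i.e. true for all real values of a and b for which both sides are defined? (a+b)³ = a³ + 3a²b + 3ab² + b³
Claim: (a+b)³ = a³ + 3a²b + 3ab² + b³.
Reasoning: (a+b)³ = (a+b)(a+b)² = (a+b)(a² + 2ab + b²) = a³ + 2a²b + ab² + a²b + 2ab² + b³ = a³ + 3a²b + 3ab² + b³.
So the two sides agree for all real values of a and b for which both sides are defined.

Conclusion: Yes, this is an identity.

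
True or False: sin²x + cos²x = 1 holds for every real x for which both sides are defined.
True.

Claim: sin²x + cos²x = 1.
Reasoning: The point (cos x, sin x) lies on the unit circle X² + Y² = 1, so cos²x + sin²x = 1 for every real x.
So the two sides agree for every real x for which both sides are defined.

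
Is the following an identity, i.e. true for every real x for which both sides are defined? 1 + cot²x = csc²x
Claim: 1 + cot²x = csc²x.
Reasoning: Start from sin²x + cos²x = 1 and divide every term by sin²x (allowed wherever cot x and csc x are defined): 1 + cot²x = 1/sin²x = csc²x.
So the two sides agree for every real x for which both sides are defined.

Conclusion: Yes, this is an identity.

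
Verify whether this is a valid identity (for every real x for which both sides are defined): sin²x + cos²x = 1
Yes, this is an identity.

Claim: sin²x + cos²x = 1.
Reasoning: The point (cos x, sin x) lies on the unit circle X² + Y² = 1, so cos²x + sin²x = 1 for every real x.
So the two sides agree for every real x for which both sides are defined.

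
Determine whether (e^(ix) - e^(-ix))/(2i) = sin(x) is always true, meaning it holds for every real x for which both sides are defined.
Claim: (e^(ix) - e^(-ix))/(2i) = sin(x).
Reasoning: By Euler's formula e^(ix) = cos(x) + i·sin(x) and e^(-ix) = cos(x) - i·sin(x). Subtracting cancels the cosine terms: e^(ix) - e^(-ix) = 2i·sin(x); divide by 2i.
So the two sides agree for every real x for which both sides are defined.

Conclusion: Yes, this is an identity.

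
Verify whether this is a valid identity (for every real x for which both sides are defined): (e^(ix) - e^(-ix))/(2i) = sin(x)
Yes, this is an identity.

Claim: (e^(ix) - e^(-ix))/(2i) = sin(x).
Reasoning: By Euler's formula e^(ix) = cos(x) + i·sin(x) and e^(-ix) = cos(x) - i·sin(x). Subtracting cancels the cosine terms: e^(ix) - e^(-ix) = 2i·sin(x); divide by 2i.
So the two sides agree for every real x for which both sides are defined.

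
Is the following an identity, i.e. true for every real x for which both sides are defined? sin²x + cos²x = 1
Yes, this is an identity.

Claim: sin²x + cos²x = 1.
Reasoning: The point (cos x, sin x) lies on the unit circle X² + Y² = 1, so cos²x + sin²x = 1 for every real x.
So the two sides agree for every real x for which both sides are defined.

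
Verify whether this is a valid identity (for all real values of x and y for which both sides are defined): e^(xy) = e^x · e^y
No, this is NOT an identity.

Claim: e^(xy) = e^x · e^y.
Test a specific point where both sides are defined: x = -3, y = 1.
LHS = e^(xy) ≈ 0.0498
RHS = e^x · e^y ≈ 0.1353
Since 0.0498 ≠ 0.1353, the equation fails at this point, so it cannot hold for all real values of x and y for which both sides are defined.
e^x · e^y = e^(x+y), not e^(xy).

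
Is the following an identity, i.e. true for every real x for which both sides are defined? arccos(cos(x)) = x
No, this is NOT an identity.

Claim: arccos(cos(x)) = x.
Test a specific point where both sides are defined: x = -π/6.
LHS = arccos(cos(x)) ≈ 0.5236
RHS = x ≈ -0.5236
Since 0.5236 ≠ -0.5236, the equation fails at this point, so it cannot hold for every real x for which both sides are defined.
arccos only returns values in [0, π], so arccos(cos(x)) = x holds only for x in that interval, not for all real x.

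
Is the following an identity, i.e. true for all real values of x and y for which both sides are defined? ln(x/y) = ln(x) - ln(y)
Yes, this is an identity.

Claim: ln(x/y) = ln(x) - ln(y).
Reasoning: Both sides are simultaneously defined only when x, y > 0. Write x = e^p, y = e^q. Then x/y = e^(p-q), so ln(x/y) = p - q = ln(x) - ln(y).
So the two sides agree for all real values of x and y for which both sides are defined.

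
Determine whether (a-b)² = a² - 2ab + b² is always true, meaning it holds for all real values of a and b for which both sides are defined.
Yes, this is an identity.

Claim: (a-b)² = a² - 2ab + b².
Reasoning: Expand: (a-b)² = (a-b)(a-b) = a·a - a·b - b·a + b·b = a² - 2ab + b².
So the two sides agree for all real values of a and b for which both sides are defined.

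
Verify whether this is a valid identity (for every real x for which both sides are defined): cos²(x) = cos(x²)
No, this is NOT an identity.

Claim: cos²(x) = cos(x²).
Test a specific point where both sides are defined: x = π/2.
LHS = cos²(x) ≈ 0.0000
RHS = cos(x²) ≈ -0.7812
Since 0.0000 ≠ -0.7812, the equation fails at this point, so it cannot hold for every real x for which both sides are defined.
cos²(x) means (cos x)², squaring the output; cos(x²) squares the input. These are different functions.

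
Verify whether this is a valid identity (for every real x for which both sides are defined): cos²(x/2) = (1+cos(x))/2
Claim: cos²(x/2) = (1+cos(x))/2.
Reasoning: Use cos(2θ) = 2cos²θ - 1 with θ = x/2: cos(x) = 2cos²(x/2) - 1. Solving for cos²(x/2) gives (1 + cos(x))/2.
So the two sides agree for every real x for which both sides are defined.

Conclusion: Yes, this is an identity.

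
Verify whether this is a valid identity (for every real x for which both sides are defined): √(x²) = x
Claim: √(x²) = x.
Test a specific point where both sides are defined: x = -1.
LHS = √(x²) ≈ 1.0000
RHS = x ≈ -1.0000
Since 1.0000 ≠ -1.0000, the equation fails at this point, so it cannot hold for every real x for which both sides are defined.
√(x²) = |x|, which differs from x whenever x < 0 (both sides are defined for every real x).

Conclusion: No, this is NOT an identity.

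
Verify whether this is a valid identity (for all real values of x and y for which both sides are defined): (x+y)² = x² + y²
No, this is NOT an identity.

Claim: (x+y)² = x² + y².
Test a specific point where both sides are defined: x = -2, y = -3.
LHS = (x+y)² ≈ 25.0000
RHS = x² + y² ≈ 13.0000
Since 25.0000 ≠ 13.0000, the equation fails at this point, so it cannot hold for all real values of x and y for which both sides are defined.
The correct expansion is (x+y)² = x² + 2xy + y²; the cross term 2xy is missing.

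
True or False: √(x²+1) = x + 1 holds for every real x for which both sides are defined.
False.

Claim: √(x²+1) = x + 1.
Test a specific point where both sides are defined: x = 1/2.
LHS = √(x²+1) ≈ 1.1180
RHS = x + 1 ≈ 1.5000
Since 1.1180 ≠ 1.5000, the equation fails at this point, so it cannot hold for every real x for which both sides are defined.
(x+1)² = x² + 2x + 1 ≠ x² + 1 unless x = 0.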